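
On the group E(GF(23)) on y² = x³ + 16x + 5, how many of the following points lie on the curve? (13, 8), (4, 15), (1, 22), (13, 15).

3

(13, 8): 8² ≡ 18, rhs ≡ 18 → on.
(4, 15): 15² ≡ 18, rhs ≡ 18 → on.
(1, 22): 22² ≡ 1, rhs ≡ 22 → off.
(13, 15): 15² ≡ 18, rhs ≡ 18 → on.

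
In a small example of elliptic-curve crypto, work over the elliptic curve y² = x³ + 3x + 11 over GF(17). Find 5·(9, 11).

(11, 10)

Write G = (9, 11).
Double-and-add on 5 = (101)₂. Start with G = (9, 11) for the leading 1-bit.
double: tangent at (9, 11): λ = (3·9² + 3)/(2·11) ≡ 8/5. 5⁻¹ ≡ 7 (mod 17), so λ ≡ 8·7 ≡ 5.
  x = λ² - 9 - 9 = 25 - 18 ≡ 7; y = λ·(9 - 7) - 11 ≡ 16. → (7, 16)
double: tangent at (7, 16): λ = (3·7² + 3)/(2·16) ≡ 14/15. 15⁻¹ ≡ 8 (mod 17) since 15·8 = 120 ≡ 1, so λ ≡ 14·8 ≡ 10.
  x = λ² - 7 - 7 = 100 - 14 ≡ 1; y = λ·(7 - 1) - 16 ≡ 10. → (1, 10)
add G: (1, 10) + (9, 11). λ = (11 - 10)/(9 - 1) ≡ 1/8 mod 17. 8⁻¹ ≡ 15 (mod 17) since 8·15 = 120 ≡ 1, so λ ≡ 15.
  x = λ² - 1 - 9 = 225 - 10 ≡ 11; y = λ·(1 - 11) - 10 ≡ 10. → (11, 10)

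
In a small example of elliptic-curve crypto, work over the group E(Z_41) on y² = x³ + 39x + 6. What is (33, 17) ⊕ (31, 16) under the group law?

(33, 17) + (31, 16). λ = (16 - 17)/(31 - 33) ≡ 40/39 mod 41. 39⁻¹ ≡ 20 (mod 41), so λ ≡ 21.
  x = λ² - 33 - 31 = 441 - 64 ≡ 8; y = λ·(33 - 8) - 17 ≡ 16. → (8, 16)

(8, 16)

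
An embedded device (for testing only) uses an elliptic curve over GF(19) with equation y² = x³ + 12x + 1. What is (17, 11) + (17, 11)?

tangent at (17, 11): λ = (3·17² + 12)/(2·11) ≡ 5/3. 3⁻¹ ≡ 13 (mod 19) since 3·13 = 39 ≡ 1, so λ ≡ 5·13 ≡ 8.
  x = λ² - 17 - 17 = 64 - 34 ≡ 11; y = λ·(17 - 11) - 11 ≡ 18. → (11, 18)

(11, 18)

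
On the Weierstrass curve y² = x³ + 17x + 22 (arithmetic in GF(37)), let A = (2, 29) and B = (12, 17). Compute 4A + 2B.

(24, 34)

First 4A:
Repeated addition: build up to 4A.
2A: tangent at (2, 29): λ = (3·2² + 17)/(2·29) ≡ 29/21. 21⁻¹ ≡ 30 (mod 37) since 21·30 = 630 ≡ 1, so λ ≡ 29·30 ≡ 19.
  x = λ² - 2 - 2 = 361 - 4 ≡ 24; y = λ·(2 - 24) - 29 ≡ 34. → (24, 34)
3A: (24, 34) + (2, 29). λ = (29 - 34)/(2 - 24) ≡ 32/15 mod 37. 15⁻¹ ≡ 5 (mod 37), so λ ≡ 12.
  x = λ² - 24 - 2 = 144 - 26 ≡ 7; y = λ·(24 - 7) - 34 ≡ 22. → (7, 22)
4A: (7, 22) + (2, 29). λ = (29 - 22)/(2 - 7) ≡ 7/32 mod 37. 32⁻¹ ≡ 22 (mod 37), so λ ≡ 6.
  x = λ² - 7 - 2 = 36 - 9 ≡ 27; y = λ·(7 - 27) - 22 ≡ 6. → (27, 6)
4A = (27, 6).
Next 2B:
Repeated addition: build up to 2B.
2B: tangent at (12, 17): λ = (3·12² + 17)/(2·17) ≡ 5/34. 34⁻¹ ≡ 12 (mod 37) since 34·12 = 408 ≡ 1, so λ ≡ 5·12 ≡ 23.
  x = λ² - 12 - 12 = 529 - 24 ≡ 24; y = λ·(12 - 24) - 17 ≡ 3. → (24, 3)
2B = (24, 3).
Finally 4A + 2B:
(27, 6) + (24, 3). λ = (3 - 6)/(24 - 27) ≡ 34/34 mod 37. 34⁻¹ ≡ 12 (mod 37), so λ ≡ 1.
  x = λ² - 27 - 24 = 1 - 51 ≡ 24; y = λ·(27 - 24) - 6 ≡ 34. → (24, 34)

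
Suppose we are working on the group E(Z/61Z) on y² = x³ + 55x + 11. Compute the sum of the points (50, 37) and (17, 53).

(13, 19)

(50, 37) + (17, 53). λ = (53 - 37)/(17 - 50) ≡ 16/28 mod 61. 28⁻¹ ≡ 24 (mod 61) since 28·24 = 672 ≡ 1, so λ ≡ 18.
  x = λ² - 50 - 17 = 324 - 67 ≡ 13; y = λ·(50 - 13) - 37 ≡ 19. → (13, 19)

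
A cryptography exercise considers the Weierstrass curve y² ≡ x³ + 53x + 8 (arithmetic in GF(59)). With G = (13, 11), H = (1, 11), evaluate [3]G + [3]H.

(10, 2)

First 3G:
Repeated addition: build up to 3G.
2G: tangent at (13, 11): λ = (3·13² + 53)/(2·11) ≡ 29/22. 22⁻¹ ≡ 51 (mod 59), so λ ≡ 29·51 ≡ 4.
  x = λ² - 13 - 13 = 16 - 26 ≡ 49; y = λ·(13 - 49) - 11 ≡ 22. → (49, 22)
3G: (49, 22) + (13, 11). λ = (11 - 22)/(13 - 49) ≡ 48/23 mod 59. 23⁻¹ ≡ 18 (mod 59), so λ ≡ 38.
  x = λ² - 49 - 13 = 1444 - 62 ≡ 25; y = λ·(49 - 25) - 22 ≡ 5. → (25, 5)
3G = (25, 5).
Next 3H:
Repeated addition: build up to 3H.
2H: tangent at (1, 11): λ = (3·1² + 53)/(2·11) ≡ 56/22. 22⁻¹ ≡ 51 (mod 59) since 22·51 = 1122 ≡ 1, so λ ≡ 56·51 ≡ 24.
  x = λ² - 1 - 1 = 576 - 2 ≡ 43; y = λ·(1 - 43) - 11 ≡ 43. → (43, 43)
3H: (43, 43) + (1, 11). λ = (11 - 43)/(1 - 43) ≡ 27/17 mod 59. 17⁻¹ ≡ 7 (mod 59), so λ ≡ 12.
  x = λ² - 43 - 1 = 144 - 44 ≡ 41; y = λ·(43 - 41) - 43 ≡ 40. → (41, 40)
3H = (41, 40).
Finally 3G + 3H:
(25, 5) + (41, 40). λ = (40 - 5)/(41 - 25) ≡ 35/16 mod 59. 16⁻¹ ≡ 48 (mod 59) since 16·48 = 768 ≡ 1, so λ ≡ 28.
  x = λ² - 25 - 41 = 784 - 66 ≡ 10; y = λ·(25 - 10) - 5 ≡ 2. → (10, 2)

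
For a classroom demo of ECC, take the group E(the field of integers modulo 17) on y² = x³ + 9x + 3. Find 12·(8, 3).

O

Write G = (8, 3).
Double-and-add on 12 = (1100)₂. Start with G = (8, 3) for the leading 1-bit.
double: tangent at (8, 3): λ = (3·8² + 9)/(2·3) ≡ 14/6. 6⁻¹ ≡ 3 (mod 17), so λ ≡ 14·3 ≡ 8.
  x = λ² - 8 - 8 = 64 - 16 ≡ 14; y = λ·(8 - 14) - 3 ≡ 0. → (14, 0)
add G: (14, 0) + (8, 3). λ = (3 - 0)/(8 - 14) ≡ 3/11 mod 17. 11⁻¹ ≡ 14 (mod 17) since 11·14 = 154 ≡ 1, so λ ≡ 8.
  x = λ² - 14 - 8 = 64 - 22 ≡ 8; y = λ·(14 - 8) - 0 ≡ 14. → (8, 14)
double: tangent at (8, 14): λ = (3·8² + 9)/(2·14) ≡ 14/11. 11⁻¹ ≡ 14 (mod 17) since 11·14 = 154 ≡ 1, so λ ≡ 14·14 ≡ 9.
  x = λ² - 8 - 8 = 81 - 16 ≡ 14; y = λ·(8 - 14) - 14 ≡ 0. → (14, 0)
double: (14, 0) + (14, 0): same x and y₁ ≡ -y₂, so the sum is ∞.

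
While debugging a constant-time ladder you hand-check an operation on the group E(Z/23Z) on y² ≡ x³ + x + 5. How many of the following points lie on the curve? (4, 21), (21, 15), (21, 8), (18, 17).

(4, 21): 21² ≡ 4, rhs ≡ 4 → on.
(21, 15): 15² ≡ 18, rhs ≡ 18 → on.
(21, 8): 8² ≡ 18, rhs ≡ 18 → on.
(18, 17): 17² ≡ 13, rhs ≡ 13 → on.

4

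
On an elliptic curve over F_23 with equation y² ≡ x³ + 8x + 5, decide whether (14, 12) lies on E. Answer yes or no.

y² = 12² ≡ 6; x³ + 8x + 5 = 2861 ≡ 9 (mod 23). 6 ≠ 9.

no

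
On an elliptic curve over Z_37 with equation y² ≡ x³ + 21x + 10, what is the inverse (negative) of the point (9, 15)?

(9, 22)

-(9, 15) = (9, -15 mod 37) = (9, 22).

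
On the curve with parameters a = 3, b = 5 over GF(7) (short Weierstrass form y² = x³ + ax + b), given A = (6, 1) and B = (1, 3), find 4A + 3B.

(6, 6)

First 4A:
Repeated addition: build up to 4A.
2A: tangent at (6, 1): λ = (3·6² + 3)/(2·1) ≡ 6/2. 2⁻¹ ≡ 4 (mod 7), so λ ≡ 6·4 ≡ 3.
  x = λ² - 6 - 6 = 9 - 12 ≡ 4; y = λ·(6 - 4) - 1 ≡ 5. → (4, 5)
3A: (4, 5) + (6, 1). λ = (1 - 5)/(6 - 4) ≡ 3/2 mod 7. 2⁻¹ ≡ 4 (mod 7) since 2·4 = 8 ≡ 1, so λ ≡ 5.
  x = λ² - 4 - 6 = 25 - 10 ≡ 1; y = λ·(4 - 1) - 5 ≡ 3. → (1, 3)
4A: (1, 3) + (6, 1). λ = (1 - 3)/(6 - 1) ≡ 5/5 mod 7. 5⁻¹ ≡ 3 (mod 7), so λ ≡ 1.
  x = λ² - 1 - 6 = 1 - 7 ≡ 1; y = λ·(1 - 1) - 3 ≡ 4. → (1, 4)
4A = (1, 4).
Next 3B:
Repeated addition: build up to 3B.
2B: tangent at (1, 3): λ = (3·1² + 3)/(2·3) ≡ 6/6. 6⁻¹ ≡ 6 (mod 7), so λ ≡ 6·6 ≡ 1.
  x = λ² - 1 - 1 = 1 - 2 ≡ 6; y = λ·(1 - 6) - 3 ≡ 6. → (6, 6)
3B: (6, 6) + (1, 3). λ = (3 - 6)/(1 - 6) ≡ 4/2 mod 7. 2⁻¹ ≡ 4 (mod 7), so λ ≡ 2.
  x = λ² - 6 - 1 = 4 - 7 ≡ 4; y = λ·(6 - 4) - 6 ≡ 5. → (4, 5)
3B = (4, 5).
Finally 4A + 3B:
(1, 4) + (4, 5). λ = (5 - 4)/(4 - 1) ≡ 1/3 mod 7. 3⁻¹ ≡ 5 (mod 7), so λ ≡ 5.
  x = λ² - 1 - 4 = 25 - 5 ≡ 6; y = λ·(1 - 6) - 4 ≡ 6. → (6, 6)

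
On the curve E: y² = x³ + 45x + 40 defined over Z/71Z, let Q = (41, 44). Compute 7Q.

(29, 23)

Repeated addition: build up to 7Q.
2Q: tangent at (41, 44): λ = (3·41² + 45)/(2·44) ≡ 47/17. 17⁻¹ ≡ 46 (mod 71), so λ ≡ 47·46 ≡ 32.
  x = λ² - 41 - 41 = 1024 - 82 ≡ 19; y = λ·(41 - 19) - 44 ≡ 21. → (19, 21)
3Q: (19, 21) + (41, 44). λ = (44 - 21)/(41 - 19) ≡ 23/22 mod 71. 22⁻¹ ≡ 42 (mod 71) since 22·42 = 924 ≡ 1, so λ ≡ 43.
  x = λ² - 19 - 41 = 1849 - 60 ≡ 14; y = λ·(19 - 14) - 21 ≡ 52. → (14, 52)
4Q: (14, 52) + (41, 44). λ = (44 - 52)/(41 - 14) ≡ 63/27 mod 71. 27⁻¹ ≡ 50 (mod 71), so λ ≡ 26.
  x = λ² - 14 - 41 = 676 - 55 ≡ 53; y = λ·(14 - 53) - 52 ≡ 70. → (53, 70)
5Q: (53, 70) + (41, 44). λ = (44 - 70)/(41 - 53) ≡ 45/59 mod 71. 59⁻¹ ≡ 65 (mod 71), so λ ≡ 14.
  x = λ² - 53 - 41 = 196 - 94 ≡ 31; y = λ·(53 - 31) - 70 ≡ 25. → (31, 25)
6Q: (31, 25) + (41, 44). λ = (44 - 25)/(41 - 31) ≡ 19/10 mod 71. 10⁻¹ ≡ 64 (mod 71), so λ ≡ 9.
  x = λ² - 31 - 41 = 81 - 72 ≡ 9; y = λ·(31 - 9) - 25 ≡ 31. → (9, 31)
7Q: (9, 31) + (41, 44). λ = (44 - 31)/(41 - 9) ≡ 13/32 mod 71. 32⁻¹ ≡ 20 (mod 71), so λ ≡ 47.
  x = λ² - 9 - 41 = 2209 - 50 ≡ 29; y = λ·(9 - 29) - 31 ≡ 23. → (29, 23)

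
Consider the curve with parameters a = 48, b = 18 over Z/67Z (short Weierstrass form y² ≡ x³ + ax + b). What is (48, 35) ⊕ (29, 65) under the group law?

(48, 35) + (29, 65). λ = (65 - 35)/(29 - 48) ≡ 30/48 mod 67. 48⁻¹ ≡ 7 (mod 67) since 48·7 = 336 ≡ 1, so λ ≡ 9.
  x = λ² - 48 - 29 = 81 - 77 ≡ 4; y = λ·(48 - 4) - 35 ≡ 26. → (4, 26)

(4, 26)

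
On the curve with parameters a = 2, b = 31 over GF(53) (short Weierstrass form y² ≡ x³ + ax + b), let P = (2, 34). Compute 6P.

(5, 22)

Double-and-add on 6 = (110)₂. Start with P = (2, 34) for the leading 1-bit.
double: tangent at (2, 34): λ = (3·2² + 2)/(2·34) ≡ 14/15. 15⁻¹ ≡ 46 (mod 53) since 15·46 = 690 ≡ 1, so λ ≡ 14·46 ≡ 8.
  x = λ² - 2 - 2 = 64 - 4 ≡ 7; y = λ·(2 - 7) - 34 ≡ 32. → (7, 32)
add P: (7, 32) + (2, 34). λ = (34 - 32)/(2 - 7) ≡ 2/48 mod 53. 48⁻¹ ≡ 21 (mod 53) since 48·21 = 1008 ≡ 1, so λ ≡ 42.
  x = λ² - 7 - 2 = 1764 - 9 ≡ 6; y = λ·(7 - 6) - 32 ≡ 10. → (6, 10)
double: tangent at (6, 10): λ = (3·6² + 2)/(2·10) ≡ 4/20. 20⁻¹ ≡ 8 (mod 53), so λ ≡ 4·8 ≡ 32.
  x = λ² - 6 - 6 = 1024 - 12 ≡ 5; y = λ·(6 - 5) - 10 ≡ 22. → (5, 22)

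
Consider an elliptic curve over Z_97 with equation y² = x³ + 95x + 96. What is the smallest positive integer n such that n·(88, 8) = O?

2P: tangent at (88, 8): λ = (3·88² + 95)/(2·8) ≡ 47/16. 16⁻¹ ≡ 91 (mod 97), so λ ≡ 47·91 ≡ 9.
  x = λ² - 88 - 88 = 81 - 176 ≡ 2; y = λ·(88 - 2) - 8 ≡ 87. → (2, 87)
3P: (2, 87) + (88, 8). λ = (8 - 87)/(88 - 2) ≡ 18/86 mod 97. 86⁻¹ ≡ 44 (mod 97) since 86·44 = 3784 ≡ 1, so λ ≡ 16.
  x = λ² - 2 - 88 = 256 - 90 ≡ 69; y = λ·(2 - 69) - 87 ≡ 5. → (69, 5)
4P: (69, 5) + (88, 8). λ = (8 - 5)/(88 - 69) ≡ 3/19 mod 97. 19⁻¹ ≡ 46 (mod 97) since 19·46 = 874 ≡ 1, so λ ≡ 41.
  x = λ² - 69 - 88 = 1681 - 157 ≡ 69; y = λ·(69 - 69) - 5 ≡ 92. → (69, 92)
5P: (69, 92) + (88, 8). λ = (8 - 92)/(88 - 69) ≡ 13/19 mod 97. 19⁻¹ ≡ 46 (mod 97), so λ ≡ 16.
  x = λ² - 69 - 88 = 256 - 157 ≡ 2; y = λ·(69 - 2) - 92 ≡ 10. → (2, 10)
6P: (2, 10) + (88, 8). λ = (8 - 10)/(88 - 2) ≡ 95/86 mod 97. 86⁻¹ ≡ 44 (mod 97), so λ ≡ 9.
  x = λ² - 2 - 88 = 81 - 90 ≡ 88; y = λ·(2 - 88) - 10 ≡ 89. → (88, 89)
7P: (88, 89) + (88, 8): same x and y₁ ≡ -y₂, so the sum is O.
7P = O, so the order is 7.

7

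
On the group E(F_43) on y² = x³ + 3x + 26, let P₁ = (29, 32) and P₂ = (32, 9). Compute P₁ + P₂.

(36, 36)

(29, 32) + (32, 9). λ = (9 - 32)/(32 - 29) ≡ 20/3 mod 43. 3⁻¹ ≡ 29 (mod 43) since 3·29 = 87 ≡ 1, so λ ≡ 21.
  x = λ² - 29 - 32 = 441 - 61 ≡ 36; y = λ·(29 - 36) - 32 ≡ 36. → (36, 36)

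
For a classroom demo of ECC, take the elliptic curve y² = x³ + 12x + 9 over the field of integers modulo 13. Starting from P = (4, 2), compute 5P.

Repeated addition: build up to 5P.
2P: tangent at (4, 2): λ = (3·4² + 12)/(2·2) ≡ 8/4. 4⁻¹ ≡ 10 (mod 13) since 4·10 = 40 ≡ 1, so λ ≡ 8·10 ≡ 2.
  x = λ² - 4 - 4 = 4 - 8 ≡ 9; y = λ·(4 - 9) - 2 ≡ 1. → (9, 1)
3P: (9, 1) + (4, 2). λ = (2 - 1)/(4 - 9) ≡ 1/8 mod 13. 8⁻¹ ≡ 5 (mod 13), so λ ≡ 5.
  x = λ² - 9 - 4 = 25 - 13 ≡ 12; y = λ·(9 - 12) - 1 ≡ 10. → (12, 10)
4P: (12, 10) + (4, 2). λ = (2 - 10)/(4 - 12) ≡ 5/5 mod 13. 5⁻¹ ≡ 8 (mod 13) since 5·8 = 40 ≡ 1, so λ ≡ 1.
  x = λ² - 12 - 4 = 1 - 16 ≡ 11; y = λ·(12 - 11) - 10 ≡ 4. → (11, 4)
5P: (11, 4) + (4, 2). λ = (2 - 4)/(4 - 11) ≡ 11/6 mod 13. 6⁻¹ ≡ 11 (mod 13), so λ ≡ 4.
  x = λ² - 11 - 4 = 16 - 15 ≡ 1; y = λ·(11 - 1) - 4 ≡ 10. → (1, 10)

(1, 10)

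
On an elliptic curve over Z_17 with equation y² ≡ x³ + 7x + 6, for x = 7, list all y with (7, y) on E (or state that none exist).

x³ + 7x + 6 = 398 ≡ 7 (mod 17).
7 is a non-residue mod 17; no y exists.

none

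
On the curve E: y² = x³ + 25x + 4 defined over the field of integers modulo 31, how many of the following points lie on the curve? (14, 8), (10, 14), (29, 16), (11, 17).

1

(14, 8): 8² ≡ 2, rhs ≡ 29 → off.
(10, 14): 14² ≡ 10, rhs ≡ 14 → off.
(29, 16): 16² ≡ 8, rhs ≡ 8 → on.
(11, 17): 17² ≡ 10, rhs ≡ 29 → off.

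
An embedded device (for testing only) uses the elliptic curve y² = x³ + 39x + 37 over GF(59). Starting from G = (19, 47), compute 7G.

(40, 44)

Double-and-add on 7 = (111)₂. Start with G = (19, 47) for the leading 1-bit.
double: tangent at (19, 47): λ = (3·19² + 39)/(2·47) ≡ 1/35. 35⁻¹ ≡ 27 (mod 59), so λ ≡ 1·27 ≡ 27.
  x = λ² - 19 - 19 = 729 - 38 ≡ 42; y = λ·(19 - 42) - 47 ≡ 40. → (42, 40)
add G: (42, 40) + (19, 47). λ = (47 - 40)/(19 - 42) ≡ 7/36 mod 59. 36⁻¹ ≡ 41 (mod 59) since 36·41 = 1476 ≡ 1, so λ ≡ 51.
  x = λ² - 42 - 19 = 2601 - 61 ≡ 3; y = λ·(42 - 3) - 40 ≡ 2. → (3, 2)
double: tangent at (3, 2): λ = (3·3² + 39)/(2·2) ≡ 7/4. 4⁻¹ ≡ 15 (mod 59) since 4·15 = 60 ≡ 1, so λ ≡ 7·15 ≡ 46.
  x = λ² - 3 - 3 = 2116 - 6 ≡ 45; y = λ·(3 - 45) - 2 ≡ 13. → (45, 13)
add G: (45, 13) + (19, 47). λ = (47 - 13)/(19 - 45) ≡ 34/33 mod 59. 33⁻¹ ≡ 34 (mod 59) since 33·34 = 1122 ≡ 1, so λ ≡ 35.
  x = λ² - 45 - 19 = 1225 - 64 ≡ 40; y = λ·(45 - 40) - 13 ≡ 44. → (40, 44)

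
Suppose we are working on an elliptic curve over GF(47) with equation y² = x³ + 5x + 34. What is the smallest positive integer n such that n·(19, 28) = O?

2P: tangent at (19, 28): λ = (3·19² + 5)/(2·28) ≡ 7/9. 9⁻¹ ≡ 21 (mod 47) since 9·21 = 189 ≡ 1, so λ ≡ 7·21 ≡ 6.
  x = λ² - 19 - 19 = 36 - 38 ≡ 45; y = λ·(19 - 45) - 28 ≡ 4. → (45, 4)
3P: (45, 4) + (19, 28). λ = (28 - 4)/(19 - 45) ≡ 24/21 mod 47. 21⁻¹ ≡ 9 (mod 47), so λ ≡ 28.
  x = λ² - 45 - 19 = 784 - 64 ≡ 15; y = λ·(45 - 15) - 4 ≡ 37. → (15, 37)
4P: (15, 37) + (19, 28). λ = (28 - 37)/(19 - 15) ≡ 38/4 mod 47. 4⁻¹ ≡ 12 (mod 47) since 4·12 = 48 ≡ 1, so λ ≡ 33.
  x = λ² - 15 - 19 = 1089 - 34 ≡ 21; y = λ·(15 - 21) - 37 ≡ 0. → (21, 0)
5P: (21, 0) + (19, 28). λ = (28 - 0)/(19 - 21) ≡ 28/45 mod 47. 45⁻¹ ≡ 23 (mod 47), so λ ≡ 33.
  x = λ² - 21 - 19 = 1089 - 40 ≡ 15; y = λ·(21 - 15) - 0 ≡ 10. → (15, 10)
6P: (15, 10) + (19, 28). λ = (28 - 10)/(19 - 15) ≡ 18/4 mod 47. 4⁻¹ ≡ 12 (mod 47), so λ ≡ 28.
  x = λ² - 15 - 19 = 784 - 34 ≡ 45; y = λ·(15 - 45) - 10 ≡ 43. → (45, 43)
7P: (45, 43) + (19, 28). λ = (28 - 43)/(19 - 45) ≡ 32/21 mod 47. 21⁻¹ ≡ 9 (mod 47) since 21·9 = 189 ≡ 1, so λ ≡ 6.
  x = λ² - 45 - 19 = 36 - 64 ≡ 19; y = λ·(45 - 19) - 43 ≡ 19. → (19, 19)
8P: (19, 19) + (19, 28): same x and y₁ ≡ -y₂, so the sum is O.
8P = O, so the order is 8.

8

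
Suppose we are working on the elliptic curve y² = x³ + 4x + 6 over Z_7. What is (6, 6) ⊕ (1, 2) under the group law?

(4, 4)

(6, 6) + (1, 2). λ = (2 - 6)/(1 - 6) ≡ 3/2 mod 7. 2⁻¹ ≡ 4 (mod 7), so λ ≡ 5.
  x = λ² - 6 - 1 = 25 - 7 ≡ 4; y = λ·(6 - 4) - 6 ≡ 4. → (4, 4)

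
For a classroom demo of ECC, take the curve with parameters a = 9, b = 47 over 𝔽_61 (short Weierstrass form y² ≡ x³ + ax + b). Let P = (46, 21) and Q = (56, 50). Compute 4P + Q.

(21, 15)

First 4P:
Repeated addition: build up to 4P.
2P: tangent at (46, 21): λ = (3·46² + 9)/(2·21) ≡ 13/42. 42⁻¹ ≡ 16 (mod 61) since 42·16 = 672 ≡ 1, so λ ≡ 13·16 ≡ 25.
  x = λ² - 46 - 46 = 625 - 92 ≡ 45; y = λ·(46 - 45) - 21 ≡ 4. → (45, 4)
3P: (45, 4) + (46, 21). λ = (21 - 4)/(46 - 45) ≡ 17/1 mod 61. 1⁻¹ ≡ 1 (mod 61), so λ ≡ 17.
  x = λ² - 45 - 46 = 289 - 91 ≡ 15; y = λ·(45 - 15) - 4 ≡ 18. → (15, 18)
4P: (15, 18) + (46, 21). λ = (21 - 18)/(46 - 15) ≡ 3/31 mod 61. 31⁻¹ ≡ 2 (mod 61), so λ ≡ 6.
  x = λ² - 15 - 46 = 36 - 61 ≡ 36; y = λ·(15 - 36) - 18 ≡ 39. → (36, 39)
4P = (36, 39).
Finally 4P + Q:
(36, 39) + (56, 50). λ = (50 - 39)/(56 - 36) ≡ 11/20 mod 61. 20⁻¹ ≡ 58 (mod 61), so λ ≡ 28.
  x = λ² - 36 - 56 = 784 - 92 ≡ 21; y = λ·(36 - 21) - 39 ≡ 15. → (21, 15)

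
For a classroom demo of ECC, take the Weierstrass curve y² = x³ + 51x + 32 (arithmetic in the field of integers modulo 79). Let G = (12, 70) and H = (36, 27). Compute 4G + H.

(50, 47)

First 4G:
Double-and-add on 4 = (100)₂. Start with G = (12, 70) for the leading 1-bit.
double: tangent at (12, 70): λ = (3·12² + 51)/(2·70) ≡ 9/61. 61⁻¹ ≡ 57 (mod 79) since 61·57 = 3477 ≡ 1, so λ ≡ 9·57 ≡ 39.
  x = λ² - 12 - 12 = 1521 - 24 ≡ 75; y = λ·(12 - 75) - 70 ≡ 1. → (75, 1)
double: tangent at (75, 1): λ = (3·75² + 51)/(2·1) ≡ 20/2. 2⁻¹ ≡ 40 (mod 79), so λ ≡ 20·40 ≡ 10.
  x = λ² - 75 - 75 = 100 - 150 ≡ 29; y = λ·(75 - 29) - 1 ≡ 64. → (29, 64)
4G = (29, 64).
Finally 4G + H:
(29, 64) + (36, 27). λ = (27 - 64)/(36 - 29) ≡ 42/7 mod 79. 7⁻¹ ≡ 34 (mod 79), so λ ≡ 6.
  x = λ² - 29 - 36 = 36 - 65 ≡ 50; y = λ·(29 - 50) - 64 ≡ 47. → (50, 47)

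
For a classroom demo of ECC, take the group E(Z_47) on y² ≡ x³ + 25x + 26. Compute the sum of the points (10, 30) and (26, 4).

(10, 30) + (26, 4). λ = (4 - 30)/(26 - 10) ≡ 21/16 mod 47. 16⁻¹ ≡ 3 (mod 47), so λ ≡ 16.
  x = λ² - 10 - 26 = 256 - 36 ≡ 32; y = λ·(10 - 32) - 30 ≡ 41. → (32, 41)

(32, 41)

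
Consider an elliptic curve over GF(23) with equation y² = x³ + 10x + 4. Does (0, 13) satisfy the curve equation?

no

y² = 13² ≡ 8; x³ + 10x + 4 = 4 ≡ 4 (mod 23). 8 ≠ 4.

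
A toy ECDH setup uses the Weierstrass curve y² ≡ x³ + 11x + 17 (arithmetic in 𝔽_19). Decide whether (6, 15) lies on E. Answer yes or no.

no

y² = 15² ≡ 16; x³ + 11x + 17 = 299 ≡ 14 (mod 19). 16 ≠ 14.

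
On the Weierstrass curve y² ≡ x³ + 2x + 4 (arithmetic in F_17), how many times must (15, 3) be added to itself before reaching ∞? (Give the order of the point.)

8

2P: tangent at (15, 3): λ = (3·15² + 2)/(2·3) ≡ 14/6. 6⁻¹ ≡ 3 (mod 17) since 6·3 = 18 ≡ 1, so λ ≡ 14·3 ≡ 8.
  x = λ² - 15 - 15 = 64 - 30 ≡ 0; y = λ·(15 - 0) - 3 ≡ 15. → (0, 15)
3P: (0, 15) + (15, 3). λ = (3 - 15)/(15 - 0) ≡ 5/15 mod 17. 15⁻¹ ≡ 8 (mod 17) since 15·8 = 120 ≡ 1, so λ ≡ 6.
  x = λ² - 0 - 15 = 36 - 15 ≡ 4; y = λ·(0 - 4) - 15 ≡ 12. → (4, 12)
4P: (4, 12) + (15, 3). λ = (3 - 12)/(15 - 4) ≡ 8/11 mod 17. 11⁻¹ ≡ 14 (mod 17) since 11·14 = 154 ≡ 1, so λ ≡ 10.
  x = λ² - 4 - 15 = 100 - 19 ≡ 13; y = λ·(4 - 13) - 12 ≡ 0. → (13, 0)
5P: (13, 0) + (15, 3). λ = (3 - 0)/(15 - 13) ≡ 3/2 mod 17. 2⁻¹ ≡ 9 (mod 17), so λ ≡ 10.
  x = λ² - 13 - 15 = 100 - 28 ≡ 4; y = λ·(13 - 4) - 0 ≡ 5. → (4, 5)
6P: (4, 5) + (15, 3). λ = (3 - 5)/(15 - 4) ≡ 15/11 mod 17. 11⁻¹ ≡ 14 (mod 17) since 11·14 = 154 ≡ 1, so λ ≡ 6.
  x = λ² - 4 - 15 = 36 - 19 ≡ 0; y = λ·(4 - 0) - 5 ≡ 2. → (0, 2)
7P: (0, 2) + (15, 3). λ = (3 - 2)/(15 - 0) ≡ 1/15 mod 17. 15⁻¹ ≡ 8 (mod 17) since 15·8 = 120 ≡ 1, so λ ≡ 8.
  x = λ² - 0 - 15 = 64 - 15 ≡ 15; y = λ·(0 - 15) - 2 ≡ 14. → (15, 14)
8P: (15, 14) + (15, 3): same x and y₁ ≡ -y₂, so the sum is ∞.
8P = ∞, so the order is 8.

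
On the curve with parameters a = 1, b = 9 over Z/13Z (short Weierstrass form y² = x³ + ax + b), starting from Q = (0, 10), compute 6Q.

Repeated addition: build up to 6Q.
2Q: tangent at (0, 10): λ = (3·0² + 1)/(2·10) ≡ 1/7. 7⁻¹ ≡ 2 (mod 13) since 7·2 = 14 ≡ 1, so λ ≡ 1·2 ≡ 2.
  x = λ² - 0 - 0 = 4 - 0 ≡ 4; y = λ·(0 - 4) - 10 ≡ 8. → (4, 8)
3Q: (4, 8) + (0, 10). λ = (10 - 8)/(0 - 4) ≡ 2/9 mod 13. 9⁻¹ ≡ 3 (mod 13) since 9·3 = 27 ≡ 1, so λ ≡ 6.
  x = λ² - 4 - 0 = 36 - 4 ≡ 6; y = λ·(4 - 6) - 8 ≡ 6. → (6, 6)
4Q: (6, 6) + (0, 10). λ = (10 - 6)/(0 - 6) ≡ 4/7 mod 13. 7⁻¹ ≡ 2 (mod 13), so λ ≡ 8.
  x = λ² - 6 - 0 = 64 - 6 ≡ 6; y = λ·(6 - 6) - 6 ≡ 7. → (6, 7)
5Q: (6, 7) + (0, 10). λ = (10 - 7)/(0 - 6) ≡ 3/7 mod 13. 7⁻¹ ≡ 2 (mod 13), so λ ≡ 6.
  x = λ² - 6 - 0 = 36 - 6 ≡ 4; y = λ·(6 - 4) - 7 ≡ 5. → (4, 5)
6Q: (4, 5) + (0, 10). λ = (10 - 5)/(0 - 4) ≡ 5/9 mod 13. 9⁻¹ ≡ 3 (mod 13) since 9·3 = 27 ≡ 1, so λ ≡ 2.
  x = λ² - 4 - 0 = 4 - 4 ≡ 0; y = λ·(4 - 0) - 5 ≡ 3. → (0, 3)

(0, 3)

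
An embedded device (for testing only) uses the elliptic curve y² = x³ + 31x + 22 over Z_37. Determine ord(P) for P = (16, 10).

2P: tangent at (16, 10): λ = (3·16² + 31)/(2·10) ≡ 22/20. 20⁻¹ ≡ 13 (mod 37) since 20·13 = 260 ≡ 1, so λ ≡ 22·13 ≡ 27.
  x = λ² - 16 - 16 = 729 - 32 ≡ 31; y = λ·(16 - 31) - 10 ≡ 29. → (31, 29)
3P: (31, 29) + (16, 10). λ = (10 - 29)/(16 - 31) ≡ 18/22 mod 37. 22⁻¹ ≡ 32 (mod 37), so λ ≡ 21.
  x = λ² - 31 - 16 = 441 - 47 ≡ 24; y = λ·(31 - 24) - 29 ≡ 7. → (24, 7)
4P: (24, 7) + (16, 10). λ = (10 - 7)/(16 - 24) ≡ 3/29 mod 37. 29⁻¹ ≡ 23 (mod 37), so λ ≡ 32.
  x = λ² - 24 - 16 = 1024 - 40 ≡ 22; y = λ·(24 - 22) - 7 ≡ 20. → (22, 20)
5P: (22, 20) + (16, 10). λ = (10 - 20)/(16 - 22) ≡ 27/31 mod 37. 31⁻¹ ≡ 6 (mod 37), so λ ≡ 14.
  x = λ² - 22 - 16 = 196 - 38 ≡ 10; y = λ·(22 - 10) - 20 ≡ 0. → (10, 0)
6P: (10, 0) + (16, 10). λ = (10 - 0)/(16 - 10) ≡ 10/6 mod 37. 6⁻¹ ≡ 31 (mod 37) since 6·31 = 186 ≡ 1, so λ ≡ 14.
  x = λ² - 10 - 16 = 196 - 26 ≡ 22; y = λ·(10 - 22) - 0 ≡ 17. → (22, 17)
7P: (22, 17) + (16, 10). λ = (10 - 17)/(16 - 22) ≡ 30/31 mod 37. 31⁻¹ ≡ 6 (mod 37), so λ ≡ 32.
  x = λ² - 22 - 16 = 1024 - 38 ≡ 24; y = λ·(22 - 24) - 17 ≡ 30. → (24, 30)
8P: (24, 30) + (16, 10). λ = (10 - 30)/(16 - 24) ≡ 17/29 mod 37. 29⁻¹ ≡ 23 (mod 37), so λ ≡ 21.
  x = λ² - 24 - 16 = 441 - 40 ≡ 31; y = λ·(24 - 31) - 30 ≡ 8. → (31, 8)
9P: (31, 8) + (16, 10). λ = (10 - 8)/(16 - 31) ≡ 2/22 mod 37. 22⁻¹ ≡ 32 (mod 37) since 22·32 = 704 ≡ 1, so λ ≡ 27.
  x = λ² - 31 - 16 = 729 - 47 ≡ 16; y = λ·(31 - 16) - 8 ≡ 27. → (16, 27)
10P: (16, 27) + (16, 10): same x and y₁ ≡ -y₂, so the sum is O.
10P = O, so the order is 10.

10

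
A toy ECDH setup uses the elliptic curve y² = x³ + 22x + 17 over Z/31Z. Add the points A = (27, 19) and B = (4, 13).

(18, 13)

(27, 19) + (4, 13). λ = (13 - 19)/(4 - 27) ≡ 25/8 mod 31. 8⁻¹ ≡ 4 (mod 31) since 8·4 = 32 ≡ 1, so λ ≡ 7.
  x = λ² - 27 - 4 = 49 - 31 ≡ 18; y = λ·(27 - 18) - 19 ≡ 13. → (18, 13)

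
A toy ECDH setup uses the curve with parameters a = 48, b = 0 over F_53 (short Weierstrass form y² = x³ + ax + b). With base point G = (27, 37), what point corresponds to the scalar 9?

Repeated addition: build up to 9G.
2G: tangent at (27, 37): λ = (3·27² + 48)/(2·37) ≡ 9/21. 21⁻¹ ≡ 48 (mod 53), so λ ≡ 9·48 ≡ 8.
  x = λ² - 27 - 27 = 64 - 54 ≡ 10; y = λ·(27 - 10) - 37 ≡ 46. → (10, 46)
3G: (10, 46) + (27, 37). λ = (37 - 46)/(27 - 10) ≡ 44/17 mod 53. 17⁻¹ ≡ 25 (mod 53) since 17·25 = 425 ≡ 1, so λ ≡ 40.
  x = λ² - 10 - 27 = 1600 - 37 ≡ 26; y = λ·(10 - 26) - 46 ≡ 3. → (26, 3)
4G: (26, 3) + (27, 37). λ = (37 - 3)/(27 - 26) ≡ 34/1 mod 53. 1⁻¹ ≡ 1 (mod 53), so λ ≡ 34.
  x = λ² - 26 - 27 = 1156 - 53 ≡ 43; y = λ·(26 - 43) - 3 ≡ 2. → (43, 2)
5G: (43, 2) + (27, 37). λ = (37 - 2)/(27 - 43) ≡ 35/37 mod 53. 37⁻¹ ≡ 43 (mod 53) since 37·43 = 1591 ≡ 1, so λ ≡ 21.
  x = λ² - 43 - 27 = 441 - 70 ≡ 0; y = λ·(43 - 0) - 2 ≡ 0. → (0, 0)
6G: (0, 0) + (27, 37). λ = (37 - 0)/(27 - 0) ≡ 37/27 mod 53. 27⁻¹ ≡ 2 (mod 53) since 27·2 = 54 ≡ 1, so λ ≡ 21.
  x = λ² - 0 - 27 = 441 - 27 ≡ 43; y = λ·(0 - 43) - 0 ≡ 51. → (43, 51)
7G: (43, 51) + (27, 37). λ = (37 - 51)/(27 - 43) ≡ 39/37 mod 53. 37⁻¹ ≡ 43 (mod 53), so λ ≡ 34.
  x = λ² - 43 - 27 = 1156 - 70 ≡ 26; y = λ·(43 - 26) - 51 ≡ 50. → (26, 50)
8G: (26, 50) + (27, 37). λ = (37 - 50)/(27 - 26) ≡ 40/1 mod 53. 1⁻¹ ≡ 1 (mod 53) since 1·1 = 1 ≡ 1, so λ ≡ 40.
  x = λ² - 26 - 27 = 1600 - 53 ≡ 10; y = λ·(26 - 10) - 50 ≡ 7. → (10, 7)
9G: (10, 7) + (27, 37). λ = (37 - 7)/(27 - 10) ≡ 30/17 mod 53. 17⁻¹ ≡ 25 (mod 53), so λ ≡ 8.
  x = λ² - 10 - 27 = 64 - 37 ≡ 27; y = λ·(10 - 27) - 7 ≡ 16. → (27, 16)

(27, 16)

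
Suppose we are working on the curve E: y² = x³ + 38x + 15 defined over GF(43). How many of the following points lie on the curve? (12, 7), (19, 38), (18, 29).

(12, 7): 7² ≡ 6, rhs ≡ 6 → on.
(19, 38): 38² ≡ 25, rhs ≡ 28 → off.
(18, 29): 29² ≡ 24, rhs ≡ 38 → off.

1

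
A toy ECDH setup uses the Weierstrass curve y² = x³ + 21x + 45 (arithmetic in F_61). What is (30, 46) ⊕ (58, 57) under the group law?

(7, 48)

(30, 46) + (58, 57). λ = (57 - 46)/(58 - 30) ≡ 11/28 mod 61. 28⁻¹ ≡ 24 (mod 61), so λ ≡ 20.
  x = λ² - 30 - 58 = 400 - 88 ≡ 7; y = λ·(30 - 7) - 46 ≡ 48. → (7, 48)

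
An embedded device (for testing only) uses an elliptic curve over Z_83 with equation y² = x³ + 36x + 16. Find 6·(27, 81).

(52, 63)

Write G = (27, 81).
Double-and-add on 6 = (110)₂. Start with G = (27, 81) for the leading 1-bit.
double: tangent at (27, 81): λ = (3·27² + 36)/(2·81) ≡ 65/79. 79⁻¹ ≡ 62 (mod 83), so λ ≡ 65·62 ≡ 46.
  x = λ² - 27 - 27 = 2116 - 54 ≡ 70; y = λ·(27 - 70) - 81 ≡ 16. → (70, 16)
add G: (70, 16) + (27, 81). λ = (81 - 16)/(27 - 70) ≡ 65/40 mod 83. 40⁻¹ ≡ 27 (mod 83), so λ ≡ 12.
  x = λ² - 70 - 27 = 144 - 97 ≡ 47; y = λ·(70 - 47) - 16 ≡ 11. → (47, 11)
double: tangent at (47, 11): λ = (3·47² + 36)/(2·11) ≡ 23/22. 22⁻¹ ≡ 34 (mod 83), so λ ≡ 23·34 ≡ 35.
  x = λ² - 47 - 47 = 1225 - 94 ≡ 52; y = λ·(47 - 52) - 11 ≡ 63. → (52, 63)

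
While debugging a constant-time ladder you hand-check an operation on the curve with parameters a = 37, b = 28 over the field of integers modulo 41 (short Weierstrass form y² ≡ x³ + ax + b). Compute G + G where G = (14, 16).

tangent at (14, 16): λ = (3·14² + 37)/(2·16) ≡ 10/32. 32⁻¹ ≡ 9 (mod 41) since 32·9 = 288 ≡ 1, so λ ≡ 10·9 ≡ 8.
  x = λ² - 14 - 14 = 64 - 28 ≡ 36; y = λ·(14 - 36) - 16 ≡ 13. → (36, 13)

(36, 13)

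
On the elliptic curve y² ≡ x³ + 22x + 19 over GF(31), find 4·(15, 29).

Write P = (15, 29).
Double-and-add on 4 = (100)₂. Start with P = (15, 29) for the leading 1-bit.
double: tangent at (15, 29): λ = (3·15² + 22)/(2·29) ≡ 15/27. 27⁻¹ ≡ 23 (mod 31), so λ ≡ 15·23 ≡ 4.
  x = λ² - 15 - 15 = 16 - 30 ≡ 17; y = λ·(15 - 17) - 29 ≡ 25. → (17, 25)
double: tangent at (17, 25): λ = (3·17² + 22)/(2·25) ≡ 21/19. 19⁻¹ ≡ 18 (mod 31), so λ ≡ 21·18 ≡ 6.
  x = λ² - 17 - 17 = 36 - 34 ≡ 2; y = λ·(17 - 2) - 25 ≡ 3. → (2, 3)

(2, 3)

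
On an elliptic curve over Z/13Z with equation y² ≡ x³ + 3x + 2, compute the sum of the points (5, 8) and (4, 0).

(3, 8)

(5, 8) + (4, 0). λ = (0 - 8)/(4 - 5) ≡ 5/12 mod 13. 12⁻¹ ≡ 12 (mod 13) since 12·12 = 144 ≡ 1, so λ ≡ 8.
  x = λ² - 5 - 4 = 64 - 9 ≡ 3; y = λ·(5 - 3) - 8 ≡ 8. → (3, 8)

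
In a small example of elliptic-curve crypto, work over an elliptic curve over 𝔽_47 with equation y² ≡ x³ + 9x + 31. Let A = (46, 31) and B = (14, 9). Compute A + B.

(42, 7)

(46, 31) + (14, 9). λ = (9 - 31)/(14 - 46) ≡ 25/15 mod 47. 15⁻¹ ≡ 22 (mod 47) since 15·22 = 330 ≡ 1, so λ ≡ 33.
  x = λ² - 46 - 14 = 1089 - 60 ≡ 42; y = λ·(46 - 42) - 31 ≡ 7. → (42, 7)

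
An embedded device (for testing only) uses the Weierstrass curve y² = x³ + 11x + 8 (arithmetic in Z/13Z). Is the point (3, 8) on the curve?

y² = 8² ≡ 12; x³ + 11x + 8 = 68 ≡ 3 (mod 13). 12 ≠ 3.

no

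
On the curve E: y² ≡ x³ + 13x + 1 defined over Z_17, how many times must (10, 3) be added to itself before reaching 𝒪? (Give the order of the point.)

2P: tangent at (10, 3): λ = (3·10² + 13)/(2·3) ≡ 7/6. 6⁻¹ ≡ 3 (mod 17) since 6·3 = 18 ≡ 1, so λ ≡ 7·3 ≡ 4.
  x = λ² - 10 - 10 = 16 - 20 ≡ 13; y = λ·(10 - 13) - 3 ≡ 2. → (13, 2)
3P: (13, 2) + (10, 3). λ = (3 - 2)/(10 - 13) ≡ 1/14 mod 17. 14⁻¹ ≡ 11 (mod 17), so λ ≡ 11.
  x = λ² - 13 - 10 = 121 - 23 ≡ 13; y = λ·(13 - 13) - 2 ≡ 15. → (13, 15)
4P: (13, 15) + (10, 3). λ = (3 - 15)/(10 - 13) ≡ 5/14 mod 17. 14⁻¹ ≡ 11 (mod 17) since 14·11 = 154 ≡ 1, so λ ≡ 4.
  x = λ² - 13 - 10 = 16 - 23 ≡ 10; y = λ·(13 - 10) - 15 ≡ 14. → (10, 14)
5P: (10, 14) + (10, 3): same x and y₁ ≡ -y₂, so the sum is 𝒪.
5P = 𝒪, so the order is 5.

5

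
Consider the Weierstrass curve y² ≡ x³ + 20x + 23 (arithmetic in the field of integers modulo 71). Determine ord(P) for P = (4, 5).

8

2P: tangent at (4, 5): λ = (3·4² + 20)/(2·5) ≡ 68/10. 10⁻¹ ≡ 64 (mod 71), so λ ≡ 68·64 ≡ 21.
  x = λ² - 4 - 4 = 441 - 8 ≡ 7; y = λ·(4 - 7) - 5 ≡ 3. → (7, 3)
3P: (7, 3) + (4, 5). λ = (5 - 3)/(4 - 7) ≡ 2/68 mod 71. 68⁻¹ ≡ 47 (mod 71) since 68·47 = 3196 ≡ 1, so λ ≡ 23.
  x = λ² - 7 - 4 = 529 - 11 ≡ 21; y = λ·(7 - 21) - 3 ≡ 30. → (21, 30)
4P: (21, 30) + (4, 5). λ = (5 - 30)/(4 - 21) ≡ 46/54 mod 71. 54⁻¹ ≡ 25 (mod 71) since 54·25 = 1350 ≡ 1, so λ ≡ 14.
  x = λ² - 21 - 4 = 196 - 25 ≡ 29; y = λ·(21 - 29) - 30 ≡ 0. → (29, 0)
5P: (29, 0) + (4, 5). λ = (5 - 0)/(4 - 29) ≡ 5/46 mod 71. 46⁻¹ ≡ 17 (mod 71), so λ ≡ 14.
  x = λ² - 29 - 4 = 196 - 33 ≡ 21; y = λ·(29 - 21) - 0 ≡ 41. → (21, 41)
6P: (21, 41) + (4, 5). λ = (5 - 41)/(4 - 21) ≡ 35/54 mod 71. 54⁻¹ ≡ 25 (mod 71) since 54·25 = 1350 ≡ 1, so λ ≡ 23.
  x = λ² - 21 - 4 = 529 - 25 ≡ 7; y = λ·(21 - 7) - 41 ≡ 68. → (7, 68)
7P: (7, 68) + (4, 5). λ = (5 - 68)/(4 - 7) ≡ 8/68 mod 71. 68⁻¹ ≡ 47 (mod 71) since 68·47 = 3196 ≡ 1, so λ ≡ 21.
  x = λ² - 7 - 4 = 441 - 11 ≡ 4; y = λ·(7 - 4) - 68 ≡ 66. → (4, 66)
8P: (4, 66) + (4, 5): same x and y₁ ≡ -y₂, so the sum is O.
8P = O, so the order is 8.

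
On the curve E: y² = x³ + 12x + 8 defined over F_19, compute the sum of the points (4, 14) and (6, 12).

(4, 14) + (6, 12). λ = (12 - 14)/(6 - 4) ≡ 17/2 mod 19. 2⁻¹ ≡ 10 (mod 19) since 2·10 = 20 ≡ 1, so λ ≡ 18.
  x = λ² - 4 - 6 = 324 - 10 ≡ 10; y = λ·(4 - 10) - 14 ≡ 11. → (10, 11)

(10, 11)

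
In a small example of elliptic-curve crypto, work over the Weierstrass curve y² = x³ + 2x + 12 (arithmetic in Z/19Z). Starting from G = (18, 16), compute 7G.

Repeated addition: build up to 7G.
2G: tangent at (18, 16): λ = (3·18² + 2)/(2·16) ≡ 5/13. 13⁻¹ ≡ 3 (mod 19), so λ ≡ 5·3 ≡ 15.
  x = λ² - 18 - 18 = 225 - 36 ≡ 18; y = λ·(18 - 18) - 16 ≡ 3. → (18, 3)
3G: (18, 3) + (18, 16): same x and y₁ ≡ -y₂, so the sum is 𝒪.
4G: 𝒪 + (18, 16) = (18, 16) (identity).
5G: tangent at (18, 16): λ = (3·18² + 2)/(2·16) ≡ 5/13. 13⁻¹ ≡ 3 (mod 19), so λ ≡ 5·3 ≡ 15.
  x = λ² - 18 - 18 = 225 - 36 ≡ 18; y = λ·(18 - 18) - 16 ≡ 3. → (18, 3)
6G: (18, 3) + (18, 16): same x and y₁ ≡ -y₂, so the sum is 𝒪.
7G: 𝒪 + (18, 16) = (18, 16) (identity).

(18, 16)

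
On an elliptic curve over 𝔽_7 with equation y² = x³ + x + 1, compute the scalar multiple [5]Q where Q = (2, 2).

O

Double-and-add on 5 = (101)₂. Start with Q = (2, 2) for the leading 1-bit.
double: tangent at (2, 2): λ = (3·2² + 1)/(2·2) ≡ 6/4. 4⁻¹ ≡ 2 (mod 7) since 4·2 = 8 ≡ 1, so λ ≡ 6·2 ≡ 5.
  x = λ² - 2 - 2 = 25 - 4 ≡ 0; y = λ·(2 - 0) - 2 ≡ 1. → (0, 1)
double: tangent at (0, 1): λ = (3·0² + 1)/(2·1) ≡ 1/2. 2⁻¹ ≡ 4 (mod 7) since 2·4 = 8 ≡ 1, so λ ≡ 1·4 ≡ 4.
  x = λ² - 0 - 0 = 16 - 0 ≡ 2; y = λ·(0 - 2) - 1 ≡ 5. → (2, 5)
add Q: (2, 5) + (2, 2): same x and y₁ ≡ -y₂, so the sum is 𝒪.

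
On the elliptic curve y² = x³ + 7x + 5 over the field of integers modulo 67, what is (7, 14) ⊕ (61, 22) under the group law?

(7, 14) + (61, 22). λ = (22 - 14)/(61 - 7) ≡ 8/54 mod 67. 54⁻¹ ≡ 36 (mod 67), so λ ≡ 20.
  x = λ² - 7 - 61 = 400 - 68 ≡ 64; y = λ·(7 - 64) - 14 ≡ 52. → (64, 52)

(64, 52)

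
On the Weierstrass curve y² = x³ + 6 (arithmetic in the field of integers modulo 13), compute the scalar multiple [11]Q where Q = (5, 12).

Repeated addition: build up to 11Q.
2Q: tangent at (5, 12): λ = (3·5² + 0)/(2·12) ≡ 10/11. 11⁻¹ ≡ 6 (mod 13) since 11·6 = 66 ≡ 1, so λ ≡ 10·6 ≡ 8.
  x = λ² - 5 - 5 = 64 - 10 ≡ 2; y = λ·(5 - 2) - 12 ≡ 12. → (2, 12)
3Q: (2, 12) + (5, 12). λ = (12 - 12)/(5 - 2) ≡ 0/3 mod 13. 3⁻¹ ≡ 9 (mod 13) since 3·9 = 27 ≡ 1, so λ ≡ 0.
  x = λ² - 2 - 5 = 0 - 7 ≡ 6; y = λ·(2 - 6) - 12 ≡ 1. → (6, 1)
4Q: (6, 1) + (5, 12). λ = (12 - 1)/(5 - 6) ≡ 11/12 mod 13. 12⁻¹ ≡ 12 (mod 13), so λ ≡ 2.
  x = λ² - 6 - 5 = 4 - 11 ≡ 6; y = λ·(6 - 6) - 1 ≡ 12. → (6, 12)
5Q: (6, 12) + (5, 12). λ = (12 - 12)/(5 - 6) ≡ 0/12 mod 13. 12⁻¹ ≡ 12 (mod 13) since 12·12 = 144 ≡ 1, so λ ≡ 0.
  x = λ² - 6 - 5 = 0 - 11 ≡ 2; y = λ·(6 - 2) - 12 ≡ 1. → (2, 1)
6Q: (2, 1) + (5, 12). λ = (12 - 1)/(5 - 2) ≡ 11/3 mod 13. 3⁻¹ ≡ 9 (mod 13), so λ ≡ 8.
  x = λ² - 2 - 5 = 64 - 7 ≡ 5; y = λ·(2 - 5) - 1 ≡ 1. → (5, 1)
7Q: (5, 1) + (5, 12): same x and y₁ ≡ -y₂, so the sum is 𝒪.
8Q: 𝒪 + (5, 12) = (5, 12) (identity).
9Q: tangent at (5, 12): λ = (3·5² + 0)/(2·12) ≡ 10/11. 11⁻¹ ≡ 6 (mod 13) since 11·6 = 66 ≡ 1, so λ ≡ 10·6 ≡ 8.
  x = λ² - 5 - 5 = 64 - 10 ≡ 2; y = λ·(5 - 2) - 12 ≡ 12. → (2, 12)
10Q: (2, 12) + (5, 12). λ = (12 - 12)/(5 - 2) ≡ 0/3 mod 13. 3⁻¹ ≡ 9 (mod 13), so λ ≡ 0.
  x = λ² - 2 - 5 = 0 - 7 ≡ 6; y = λ·(2 - 6) - 12 ≡ 1. → (6, 1)
11Q: (6, 1) + (5, 12). λ = (12 - 1)/(5 - 6) ≡ 11/12 mod 13. 12⁻¹ ≡ 12 (mod 13) since 12·12 = 144 ≡ 1, so λ ≡ 2.
  x = λ² - 6 - 5 = 4 - 11 ≡ 6; y = λ·(6 - 6) - 1 ≡ 12. → (6, 12)

(6, 12)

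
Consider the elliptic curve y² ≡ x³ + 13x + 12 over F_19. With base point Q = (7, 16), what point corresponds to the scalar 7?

(8, 1)

Repeated addition: build up to 7Q.
2Q: tangent at (7, 16): λ = (3·7² + 13)/(2·16) ≡ 8/13. 13⁻¹ ≡ 3 (mod 19), so λ ≡ 8·3 ≡ 5.
  x = λ² - 7 - 7 = 25 - 14 ≡ 11; y = λ·(7 - 11) - 16 ≡ 2. → (11, 2)
3Q: (11, 2) + (7, 16). λ = (16 - 2)/(7 - 11) ≡ 14/15 mod 19. 15⁻¹ ≡ 14 (mod 19), so λ ≡ 6.
  x = λ² - 11 - 7 = 36 - 18 ≡ 18; y = λ·(11 - 18) - 2 ≡ 13. → (18, 13)
4Q: (18, 13) + (7, 16). λ = (16 - 13)/(7 - 18) ≡ 3/8 mod 19. 8⁻¹ ≡ 12 (mod 19) since 8·12 = 96 ≡ 1, so λ ≡ 17.
  x = λ² - 18 - 7 = 289 - 25 ≡ 17; y = λ·(18 - 17) - 13 ≡ 4. → (17, 4)
5Q: (17, 4) + (7, 16). λ = (16 - 4)/(7 - 17) ≡ 12/9 mod 19. 9⁻¹ ≡ 17 (mod 19), so λ ≡ 14.
  x = λ² - 17 - 7 = 196 - 24 ≡ 1; y = λ·(17 - 1) - 4 ≡ 11. → (1, 11)
6Q: (1, 11) + (7, 16). λ = (16 - 11)/(7 - 1) ≡ 5/6 mod 19. 6⁻¹ ≡ 16 (mod 19) since 6·16 = 96 ≡ 1, so λ ≡ 4.
  x = λ² - 1 - 7 = 16 - 8 ≡ 8; y = λ·(1 - 8) - 11 ≡ 18. → (8, 18)
7Q: (8, 18) + (7, 16). λ = (16 - 18)/(7 - 8) ≡ 17/18 mod 19. 18⁻¹ ≡ 18 (mod 19) since 18·18 = 324 ≡ 1, so λ ≡ 2.
  x = λ² - 8 - 7 = 4 - 15 ≡ 8; y = λ·(8 - 8) - 18 ≡ 1. → (8, 1)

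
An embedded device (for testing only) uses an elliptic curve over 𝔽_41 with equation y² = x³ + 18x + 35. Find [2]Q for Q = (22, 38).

tangent at (22, 38): λ = (3·22² + 18)/(2·38) ≡ 35/35. 35⁻¹ ≡ 34 (mod 41), so λ ≡ 35·34 ≡ 1.
  x = λ² - 22 - 22 = 1 - 44 ≡ 39; y = λ·(22 - 39) - 38 ≡ 27. → (39, 27)

(39, 27)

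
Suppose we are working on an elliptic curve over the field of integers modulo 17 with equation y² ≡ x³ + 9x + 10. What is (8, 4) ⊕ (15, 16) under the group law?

(8, 4) + (15, 16). λ = (16 - 4)/(15 - 8) ≡ 12/7 mod 17. 7⁻¹ ≡ 5 (mod 17), so λ ≡ 9.
  x = λ² - 8 - 15 = 81 - 23 ≡ 7; y = λ·(8 - 7) - 4 ≡ 5. → (7, 5)

(7, 5)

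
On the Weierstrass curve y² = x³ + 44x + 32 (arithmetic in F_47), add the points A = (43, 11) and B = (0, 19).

(43, 11) + (0, 19). λ = (19 - 11)/(0 - 43) ≡ 8/4 mod 47. 4⁻¹ ≡ 12 (mod 47) since 4·12 = 48 ≡ 1, so λ ≡ 2.
  x = λ² - 43 - 0 = 4 - 43 ≡ 8; y = λ·(43 - 8) - 11 ≡ 12. → (8, 12)

(8, 12)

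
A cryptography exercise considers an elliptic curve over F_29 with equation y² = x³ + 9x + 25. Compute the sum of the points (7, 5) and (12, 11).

(7, 5) + (12, 11). λ = (11 - 5)/(12 - 7) ≡ 6/5 mod 29. 5⁻¹ ≡ 6 (mod 29), so λ ≡ 7.
  x = λ² - 7 - 12 = 49 - 19 ≡ 1; y = λ·(7 - 1) - 5 ≡ 8. → (1, 8)

(1, 8)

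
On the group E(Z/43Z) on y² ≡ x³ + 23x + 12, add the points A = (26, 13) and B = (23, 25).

(26, 13) + (23, 25). λ = (25 - 13)/(23 - 26) ≡ 12/40 mod 43. 40⁻¹ ≡ 14 (mod 43), so λ ≡ 39.
  x = λ² - 26 - 23 = 1521 - 49 ≡ 10; y = λ·(26 - 10) - 13 ≡ 9. → (10, 9)

(10, 9)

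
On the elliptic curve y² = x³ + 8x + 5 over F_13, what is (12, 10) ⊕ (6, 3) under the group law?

(12, 10) + (6, 3). λ = (3 - 10)/(6 - 12) ≡ 6/7 mod 13. 7⁻¹ ≡ 2 (mod 13), so λ ≡ 12.
  x = λ² - 12 - 6 = 144 - 18 ≡ 9; y = λ·(12 - 9) - 10 ≡ 0. → (9, 0)

(9, 0)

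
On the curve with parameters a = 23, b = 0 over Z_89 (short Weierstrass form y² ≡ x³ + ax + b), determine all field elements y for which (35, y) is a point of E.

x³ + 23x + 0 = 43680 ≡ 70 (mod 89).
70 is a non-residue mod 89; no y exists.

none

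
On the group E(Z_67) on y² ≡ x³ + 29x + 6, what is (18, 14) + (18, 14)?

(57, 49)

tangent at (18, 14): λ = (3·18² + 29)/(2·14) ≡ 63/28. 28⁻¹ ≡ 12 (mod 67), so λ ≡ 63·12 ≡ 19.
  x = λ² - 18 - 18 = 361 - 36 ≡ 57; y = λ·(18 - 57) - 14 ≡ 49. → (57, 49)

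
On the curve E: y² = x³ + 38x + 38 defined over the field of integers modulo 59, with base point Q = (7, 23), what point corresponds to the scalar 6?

(37, 0)

Double-and-add on 6 = (110)₂. Start with Q = (7, 23) for the leading 1-bit.
double: tangent at (7, 23): λ = (3·7² + 38)/(2·23) ≡ 8/46. 46⁻¹ ≡ 9 (mod 59) since 46·9 = 414 ≡ 1, so λ ≡ 8·9 ≡ 13.
  x = λ² - 7 - 7 = 169 - 14 ≡ 37; y = λ·(7 - 37) - 23 ≡ 0. → (37, 0)
add Q: (37, 0) + (7, 23). λ = (23 - 0)/(7 - 37) ≡ 23/29 mod 59. 29⁻¹ ≡ 57 (mod 59), so λ ≡ 13.
  x = λ² - 37 - 7 = 169 - 44 ≡ 7; y = λ·(37 - 7) - 0 ≡ 36. → (7, 36)
double: tangent at (7, 36): λ = (3·7² + 38)/(2·36) ≡ 8/13. 13⁻¹ ≡ 50 (mod 59), so λ ≡ 8·50 ≡ 46.
  x = λ² - 7 - 7 = 2116 - 14 ≡ 37; y = λ·(7 - 37) - 36 ≡ 0. → (37, 0)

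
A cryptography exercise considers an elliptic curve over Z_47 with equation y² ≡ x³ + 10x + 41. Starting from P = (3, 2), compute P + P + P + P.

Double-and-add on 4 = (100)₂. Start with P = (3, 2) for the leading 1-bit.
double: tangent at (3, 2): λ = (3·3² + 10)/(2·2) ≡ 37/4. 4⁻¹ ≡ 12 (mod 47), so λ ≡ 37·12 ≡ 21.
  x = λ² - 3 - 3 = 441 - 6 ≡ 12; y = λ·(3 - 12) - 2 ≡ 44. → (12, 44)
double: tangent at (12, 44): λ = (3·12² + 10)/(2·44) ≡ 19/41. 41⁻¹ ≡ 39 (mod 47), so λ ≡ 19·39 ≡ 36.
  x = λ² - 12 - 12 = 1296 - 24 ≡ 3; y = λ·(12 - 3) - 44 ≡ 45. → (3, 45)

(3, 45)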